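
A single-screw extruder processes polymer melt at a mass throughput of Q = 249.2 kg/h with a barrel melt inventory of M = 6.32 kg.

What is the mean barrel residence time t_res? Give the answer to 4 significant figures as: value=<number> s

Throughput in SI: Q_s = 249.2 kg/h ÷ 3600 s/h = 0.0692222 kg/s
t_res = M / Q_s = 6.32 / 0.0692222 = 91.3002 s

value=91.30 s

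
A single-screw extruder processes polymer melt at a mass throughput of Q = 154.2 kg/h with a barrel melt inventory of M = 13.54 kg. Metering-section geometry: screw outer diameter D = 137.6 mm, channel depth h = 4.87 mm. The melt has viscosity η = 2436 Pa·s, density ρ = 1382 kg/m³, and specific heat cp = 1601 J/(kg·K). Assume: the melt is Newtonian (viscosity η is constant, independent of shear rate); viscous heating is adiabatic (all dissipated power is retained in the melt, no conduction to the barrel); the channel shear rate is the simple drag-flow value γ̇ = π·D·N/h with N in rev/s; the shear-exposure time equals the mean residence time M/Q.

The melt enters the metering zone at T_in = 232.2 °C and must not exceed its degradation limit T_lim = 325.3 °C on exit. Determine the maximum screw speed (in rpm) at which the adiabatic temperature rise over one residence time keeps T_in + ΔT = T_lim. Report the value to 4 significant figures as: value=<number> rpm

value=11.06 rpm

Throughput in SI: Q_s = 154.2 kg/h ÷ 3600 s/h = 0.0428333 kg/s
Mean residence time: t_res = M/Q_s = 13.54 kg / 0.0428333 kg/s = 316.109 s
D = 137.6 mm = 0.1376 m;  h = 4.87 mm = 0.00487 m
ΔT_a = T_lim − T_in = 325.3 °C − 232.2 °C = 93.1 K
γ̇_max² = ΔT_a·ρ·cp / (η·t_res) = [93.1 × 1382 × 1601] / [2436 × 316.109] = 267.507 s⁻²
γ̇_max = √267.507 = 16.3556 s⁻¹
Solve γ̇ = πDN/h for N: N_max = γ̇_max·h/(π·D) = 16.3556 × 0.00487 / (π × 0.1376) = 0.184259 rev/s = 11.0555 rpm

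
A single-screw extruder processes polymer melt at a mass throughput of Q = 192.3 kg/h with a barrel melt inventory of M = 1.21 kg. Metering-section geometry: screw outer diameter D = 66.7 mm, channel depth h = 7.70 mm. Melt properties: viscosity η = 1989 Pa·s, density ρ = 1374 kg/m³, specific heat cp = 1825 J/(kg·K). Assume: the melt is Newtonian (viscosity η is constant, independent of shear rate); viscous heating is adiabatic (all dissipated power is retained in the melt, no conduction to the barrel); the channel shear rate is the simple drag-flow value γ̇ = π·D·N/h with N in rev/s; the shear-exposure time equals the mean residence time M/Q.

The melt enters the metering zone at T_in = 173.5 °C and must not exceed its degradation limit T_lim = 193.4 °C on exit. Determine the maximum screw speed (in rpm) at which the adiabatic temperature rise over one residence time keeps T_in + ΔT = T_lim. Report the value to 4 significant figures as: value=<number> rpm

Convert throughput: Q = 192.3 kg/h = 192.3/3600 = 0.0534167 kg/s
t_res = M / Q_s = 1.21 / 0.0534167 = 22.6521 s
Convert to metres: D = 0.0667 m, h = 0.0077 m
ΔT_a = T_lim − T_in = 193.4 − 173.5 = 19.9 K
γ̇_max² = ΔT_a·ρ·cp/(η·t_res) = 19.9·1374·1825/(1989·22.6521) = 1107.54 s⁻²
Take the square root: γ̇_max = √(1107.54) = 33.2797 s⁻¹
N_max = γ̇_max h / (πD) = 33.2797·0.0077/(π·0.0667) = 1.22291 rev/s → ×60 = 73.3746 rpm

value=73.37 rpm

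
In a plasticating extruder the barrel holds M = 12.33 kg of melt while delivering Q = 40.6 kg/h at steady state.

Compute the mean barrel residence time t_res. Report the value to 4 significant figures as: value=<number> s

value=1093. s

Throughput in SI: Q_s = 40.6 kg/h ÷ 3600 s/h = 0.0112778 kg/s
t_res = M / Q_s = 12.33 ÷ 0.0112778 = 1093.3 s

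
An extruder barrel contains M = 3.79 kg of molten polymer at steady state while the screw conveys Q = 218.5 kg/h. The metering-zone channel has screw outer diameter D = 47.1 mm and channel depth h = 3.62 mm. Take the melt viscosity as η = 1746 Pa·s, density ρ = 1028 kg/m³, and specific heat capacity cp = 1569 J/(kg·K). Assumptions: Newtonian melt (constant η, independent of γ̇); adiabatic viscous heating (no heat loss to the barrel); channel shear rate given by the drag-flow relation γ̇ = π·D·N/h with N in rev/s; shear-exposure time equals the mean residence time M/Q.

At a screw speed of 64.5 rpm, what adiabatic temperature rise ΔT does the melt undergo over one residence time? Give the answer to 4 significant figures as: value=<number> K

value=130.5 K

Convert throughput: Q = 218.5 kg/h = 218.5/3600 = 0.0606944 kg/s
Mean residence time: t_res = M/Q_s = 3.79 kg / 0.0606944 kg/s = 62.4439 s
Geometry in metres: D = 47.1 mm → 0.0471 m, h = 3.62 mm → 0.00362 m; screw speed N = 64.5 rpm = 1.075 rev/s
γ̇ = π·D·N / h = π · 0.0471 · 1.075 / 0.00362 = 43.9411 s⁻¹
Adiabatic rise: ΔT = η γ̇² t_res / (ρ cp) = 1746·(43.9411)²·62.4439 / (1028·1569) = 130.515 K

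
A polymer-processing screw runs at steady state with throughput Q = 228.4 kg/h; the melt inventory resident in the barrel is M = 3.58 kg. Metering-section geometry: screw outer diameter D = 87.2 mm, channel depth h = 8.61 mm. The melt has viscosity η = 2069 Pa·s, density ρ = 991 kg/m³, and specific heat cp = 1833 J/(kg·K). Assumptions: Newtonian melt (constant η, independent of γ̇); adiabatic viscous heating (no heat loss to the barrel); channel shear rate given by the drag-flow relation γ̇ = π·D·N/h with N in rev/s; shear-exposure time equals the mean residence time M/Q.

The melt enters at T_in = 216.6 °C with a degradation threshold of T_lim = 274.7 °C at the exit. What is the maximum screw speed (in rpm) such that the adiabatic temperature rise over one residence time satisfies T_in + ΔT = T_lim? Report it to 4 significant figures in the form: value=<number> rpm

value=56.70 rpm

Convert throughput: Q = 228.4 kg/h = 228.4/3600 = 0.0634444 kg/s
t_res = M / Q_s = 3.58 / 0.0634444 = 56.4273 s
Convert to metres: D = 0.0872 m, h = 0.00861 m
ΔT_a = T_lim − T_in = 274.7 − 216.6 = 58.1 K
Invert ΔT = ηγ̇²t_res/(ρcp) for γ̇: γ̇_max² = ΔT_a ρ cp / (η t_res) = 58.1·991·1833 / (2069·56.4273) = 903.987 s⁻²
γ̇_max = √903.987 = 30.0664 s⁻¹
N_max = γ̇_max h / (πD) = 30.0664·0.00861/(π·0.0872) = 0.94497 rev/s → ×60 = 56.6982 rpm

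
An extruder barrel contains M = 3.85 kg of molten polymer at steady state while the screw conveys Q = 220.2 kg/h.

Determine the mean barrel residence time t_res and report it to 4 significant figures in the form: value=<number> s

Convert throughput: Q = 220.2 kg/h = 220.2/3600 = 0.0611667 kg/s
Mean residence time: t_res = M/Q_s = 3.85 kg / 0.0611667 kg/s = 62.9428 s

value=62.94 s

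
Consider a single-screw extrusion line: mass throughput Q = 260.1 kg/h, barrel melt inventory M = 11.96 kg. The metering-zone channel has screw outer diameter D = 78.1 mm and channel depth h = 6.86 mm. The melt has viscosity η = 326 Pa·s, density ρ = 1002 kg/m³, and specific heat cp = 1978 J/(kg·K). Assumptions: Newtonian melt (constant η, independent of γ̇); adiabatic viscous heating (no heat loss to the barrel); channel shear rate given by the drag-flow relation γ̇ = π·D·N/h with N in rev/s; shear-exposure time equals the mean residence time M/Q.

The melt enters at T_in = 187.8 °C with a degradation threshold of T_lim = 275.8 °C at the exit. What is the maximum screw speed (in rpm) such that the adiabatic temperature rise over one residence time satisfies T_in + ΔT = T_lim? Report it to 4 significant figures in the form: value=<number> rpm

value=95.37 rpm

Q_s = Q / 3600 = 260.1 / 3600 = 0.07225 kg/s
Mean residence time: t_res = M/Q_s = 11.96 kg / 0.07225 kg/s = 165.536 s
Convert to metres: D = 0.0781 m, h = 0.00686 m
ΔT_a = T_lim − T_in = 275.8 °C − 187.8 °C = 88 K
Invert ΔT = ηγ̇²t_res/(ρcp) for γ̇: γ̇_max² = ΔT_a ρ cp / (η t_res) = 88·1002·1978 / (326·165.536) = 3231.96 s⁻²
Take the square root: γ̇_max = √(3231.96) = 56.8503 s⁻¹
N_max = γ̇_max h / (πD) = 56.8503·0.00686/(π·0.0781) = 1.58948 rev/s → ×60 = 95.369 rpm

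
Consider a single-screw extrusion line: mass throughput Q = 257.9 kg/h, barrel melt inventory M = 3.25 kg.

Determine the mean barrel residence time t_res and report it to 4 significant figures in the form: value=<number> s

value=45.37 s

Convert throughput: Q = 257.9 kg/h = 257.9/3600 = 0.0716389 kg/s
Mean residence time: t_res = M/Q_s = 3.25 kg / 0.0716389 kg/s = 45.3664 s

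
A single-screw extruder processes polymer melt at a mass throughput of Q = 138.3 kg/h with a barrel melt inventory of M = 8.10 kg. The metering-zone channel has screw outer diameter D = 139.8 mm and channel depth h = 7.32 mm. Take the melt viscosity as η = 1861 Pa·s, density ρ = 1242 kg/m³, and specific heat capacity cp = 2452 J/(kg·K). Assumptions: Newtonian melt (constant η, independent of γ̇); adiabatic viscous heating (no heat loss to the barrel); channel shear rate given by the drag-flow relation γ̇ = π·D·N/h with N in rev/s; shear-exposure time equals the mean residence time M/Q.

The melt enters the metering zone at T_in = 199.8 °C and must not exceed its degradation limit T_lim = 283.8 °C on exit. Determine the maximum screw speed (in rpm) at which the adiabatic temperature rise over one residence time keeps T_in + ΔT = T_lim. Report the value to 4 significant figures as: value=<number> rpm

value=25.53 rpm

Convert throughput: Q = 138.3 kg/h = 138.3/3600 = 0.0384167 kg/s
Mean residence time: t_res = M/Q_s = 8.10 kg / 0.0384167 kg/s = 210.846 s
D = 139.8 mm = 0.1398 m;  h = 7.32 mm = 0.00732 m
Allowable rise: ΔT_a = T_lim − T_in = 283.8 − 199.8 = 84 K
γ̇_max² = ΔT_a·ρ·cp/(η·t_res) = 84·1242·2452/(1861·210.846) = 651.943 s⁻²
Take the square root: γ̇_max = √(651.943) = 25.5332 s⁻¹
Solve γ̇ = πDN/h for N: N_max = γ̇_max·h/(π·D) = 25.5332 × 0.00732 / (π × 0.1398) = 0.425558 rev/s = 25.5335 rpm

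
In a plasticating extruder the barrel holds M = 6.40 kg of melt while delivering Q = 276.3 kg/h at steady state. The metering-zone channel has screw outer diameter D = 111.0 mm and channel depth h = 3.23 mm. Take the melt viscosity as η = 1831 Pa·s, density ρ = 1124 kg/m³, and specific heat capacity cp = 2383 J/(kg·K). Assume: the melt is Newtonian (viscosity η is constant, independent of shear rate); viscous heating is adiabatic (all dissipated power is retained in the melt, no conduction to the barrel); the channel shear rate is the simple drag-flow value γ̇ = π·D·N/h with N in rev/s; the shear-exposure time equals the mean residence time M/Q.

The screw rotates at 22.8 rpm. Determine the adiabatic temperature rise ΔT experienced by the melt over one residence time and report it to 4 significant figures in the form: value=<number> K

value=95.94 K

Throughput in SI: Q_s = 276.3 kg/h ÷ 3600 s/h = 0.07675 kg/s
t_res = M / Q_s = 6.40 / 0.07675 = 83.3876 s
D = 111.0 mm = 0.111 m;  h = 3.23 mm = 0.00323 m;  N = 22.8 rpm / 60 = 0.38 rev/s
Shear rate: γ̇ = πDN/h = π·0.111·0.38/0.00323 = 41.0255 s⁻¹
ΔT = η·γ̇²·t_res/(ρ·cp) = [1831 × 41.0255² × 83.3876] / [1124 × 2383] = 95.9417 K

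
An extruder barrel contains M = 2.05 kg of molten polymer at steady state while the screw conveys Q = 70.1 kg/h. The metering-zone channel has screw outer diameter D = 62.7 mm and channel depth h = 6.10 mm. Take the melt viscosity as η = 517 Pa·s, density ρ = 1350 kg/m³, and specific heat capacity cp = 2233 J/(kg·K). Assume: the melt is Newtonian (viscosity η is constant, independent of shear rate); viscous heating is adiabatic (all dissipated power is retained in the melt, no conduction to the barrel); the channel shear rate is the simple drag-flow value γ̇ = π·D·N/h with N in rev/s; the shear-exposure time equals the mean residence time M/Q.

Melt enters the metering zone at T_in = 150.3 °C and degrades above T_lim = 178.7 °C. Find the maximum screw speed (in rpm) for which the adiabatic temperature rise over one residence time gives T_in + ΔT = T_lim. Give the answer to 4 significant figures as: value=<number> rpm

value=73.69 rpm

Q_s = Q / 3600 = 70.1 / 3600 = 0.0194722 kg/s
t_res = M / Q_s = 2.05 / 0.0194722 = 105.278 s
D = 62.7 mm = 0.0627 m;  h = 6.10 mm = 0.0061 m
ΔT_a = T_lim − T_in = 178.7 °C − 150.3 °C = 28.4 K
γ̇_max² = ΔT_a·ρ·cp / (η·t_res) = [28.4 × 1350 × 2233] / [517 × 105.278] = 1572.94 s⁻²
γ̇_max = sqrt(1572.94) = 39.6603 s⁻¹
N_max = γ̇_max·h / (π·D) = 39.6603 · 0.0061 / (π · 0.0627) = 1.2282 rev/s = 73.6919 rpm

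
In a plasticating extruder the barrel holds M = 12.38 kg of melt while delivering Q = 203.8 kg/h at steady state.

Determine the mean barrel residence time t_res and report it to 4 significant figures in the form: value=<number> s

value=218.7 s

Throughput in SI: Q_s = 203.8 kg/h ÷ 3600 s/h = 0.0566111 kg/s
t_res = M / Q_s = 12.38 ÷ 0.0566111 = 218.685 s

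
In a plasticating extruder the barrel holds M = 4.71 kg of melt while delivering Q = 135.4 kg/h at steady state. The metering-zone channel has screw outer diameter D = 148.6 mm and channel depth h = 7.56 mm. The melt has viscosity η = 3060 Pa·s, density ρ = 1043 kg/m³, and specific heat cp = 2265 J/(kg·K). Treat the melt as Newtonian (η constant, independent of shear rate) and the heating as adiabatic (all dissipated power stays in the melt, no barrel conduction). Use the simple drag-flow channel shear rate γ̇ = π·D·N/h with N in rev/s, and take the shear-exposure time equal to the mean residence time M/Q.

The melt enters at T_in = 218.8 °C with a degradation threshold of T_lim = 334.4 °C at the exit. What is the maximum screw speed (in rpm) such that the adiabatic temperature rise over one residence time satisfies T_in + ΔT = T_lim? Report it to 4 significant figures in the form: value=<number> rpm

value=25.94 rpm

Q_s = Q / 3600 = 135.4 / 3600 = 0.0376111 kg/s
t_res = M / Q_s = 4.71 / 0.0376111 = 125.229 s
Convert to metres: D = 0.1486 m, h = 0.00756 m
ΔT_a = T_lim − T_in = 334.4 − 218.8 = 115.6 K
Invert ΔT = ηγ̇²t_res/(ρcp) for γ̇: γ̇_max² = ΔT_a ρ cp / (η t_res) = 115.6·1043·2265 / (3060·125.229) = 712.663 s⁻²
γ̇_max = √712.663 = 26.6957 s⁻¹
Solve γ̇ = πDN/h for N: N_max = γ̇_max·h/(π·D) = 26.6957 × 0.00756 / (π × 0.1486) = 0.43231 rev/s = 25.9386 rpm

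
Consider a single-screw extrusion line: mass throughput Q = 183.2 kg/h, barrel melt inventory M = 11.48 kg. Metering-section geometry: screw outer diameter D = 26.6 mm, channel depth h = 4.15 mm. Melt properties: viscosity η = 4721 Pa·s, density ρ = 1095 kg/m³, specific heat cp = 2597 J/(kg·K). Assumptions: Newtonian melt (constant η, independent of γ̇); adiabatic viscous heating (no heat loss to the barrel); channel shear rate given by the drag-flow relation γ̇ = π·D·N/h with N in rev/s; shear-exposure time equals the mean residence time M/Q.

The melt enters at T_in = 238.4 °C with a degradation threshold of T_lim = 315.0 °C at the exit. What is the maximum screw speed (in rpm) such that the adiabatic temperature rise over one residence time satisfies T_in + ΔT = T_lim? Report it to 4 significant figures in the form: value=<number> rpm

Convert throughput: Q = 183.2 kg/h = 183.2/3600 = 0.0508889 kg/s
t_res = M / Q_s = 11.48 ÷ 0.0508889 = 225.59 s
Convert to metres: D = 0.0266 m, h = 0.00415 m
ΔT_a = T_lim − T_in = 315.0 °C − 238.4 °C = 76.6 K
γ̇_max² = ΔT_a·ρ·cp/(η·t_res) = 76.6·1095·2597/(4721·225.59) = 204.532 s⁻²
γ̇_max = sqrt(204.532) = 14.3015 s⁻¹
N_max = γ̇_max h / (πD) = 14.3015·0.00415/(π·0.0266) = 0.710228 rev/s → ×60 = 42.6137 rpm

value=42.61 rpm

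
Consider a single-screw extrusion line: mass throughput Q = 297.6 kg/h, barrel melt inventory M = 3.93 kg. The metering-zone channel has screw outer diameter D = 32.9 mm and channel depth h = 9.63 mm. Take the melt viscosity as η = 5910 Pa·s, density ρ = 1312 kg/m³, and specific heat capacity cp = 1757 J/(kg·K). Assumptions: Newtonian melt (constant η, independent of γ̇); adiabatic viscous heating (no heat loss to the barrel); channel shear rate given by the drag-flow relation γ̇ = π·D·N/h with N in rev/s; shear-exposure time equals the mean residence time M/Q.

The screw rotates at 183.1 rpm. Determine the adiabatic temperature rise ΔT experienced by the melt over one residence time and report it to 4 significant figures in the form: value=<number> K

value=130.8 K

Throughput in SI: Q_s = 297.6 kg/h ÷ 3600 s/h = 0.0826667 kg/s
t_res = M / Q_s = 3.93 ÷ 0.0826667 = 47.5403 s
Geometry in metres: D = 32.9 mm → 0.0329 m, h = 9.63 mm → 0.00963 m; screw speed N = 183.1 rpm = 3.05167 rev/s
γ̇ = π D N / h = (π)(0.0329)(3.05167) / 0.00963 = 32.7534 s⁻¹
ΔT = η·γ̇²·t_res/(ρ·cp) = [5910 × 32.7534² × 47.5403] / [1312 × 1757] = 130.755 K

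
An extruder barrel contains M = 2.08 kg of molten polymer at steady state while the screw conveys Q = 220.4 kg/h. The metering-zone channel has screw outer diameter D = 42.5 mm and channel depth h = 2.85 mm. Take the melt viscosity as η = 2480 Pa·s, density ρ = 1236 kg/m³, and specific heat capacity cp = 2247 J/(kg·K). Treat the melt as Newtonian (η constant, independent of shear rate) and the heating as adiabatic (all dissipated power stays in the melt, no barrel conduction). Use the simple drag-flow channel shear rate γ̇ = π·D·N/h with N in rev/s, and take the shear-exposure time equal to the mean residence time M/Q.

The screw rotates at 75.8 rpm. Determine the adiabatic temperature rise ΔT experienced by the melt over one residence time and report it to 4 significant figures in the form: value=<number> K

value=106.3 K

Convert throughput: Q = 220.4 kg/h = 220.4/3600 = 0.0612222 kg/s
Mean residence time: t_res = M/Q_s = 2.08 kg / 0.0612222 kg/s = 33.9746 s
Geometry in metres: D = 42.5 mm → 0.0425 m, h = 2.85 mm → 0.00285 m; screw speed N = 75.8 rpm = 1.26333 rev/s
Shear rate: γ̇ = πDN/h = π·0.0425·1.26333/0.00285 = 59.185 s⁻¹
Adiabatic rise: ΔT = η γ̇² t_res / (ρ cp) = 2480·(59.185)²·33.9746 / (1236·2247) = 106.269 K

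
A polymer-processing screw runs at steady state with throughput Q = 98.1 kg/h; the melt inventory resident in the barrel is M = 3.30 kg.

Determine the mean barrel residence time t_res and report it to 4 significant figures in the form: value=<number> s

value=121.1 s

Throughput in SI: Q_s = 98.1 kg/h ÷ 3600 s/h = 0.02725 kg/s
t_res = M / Q_s = 3.30 / 0.02725 = 121.101 s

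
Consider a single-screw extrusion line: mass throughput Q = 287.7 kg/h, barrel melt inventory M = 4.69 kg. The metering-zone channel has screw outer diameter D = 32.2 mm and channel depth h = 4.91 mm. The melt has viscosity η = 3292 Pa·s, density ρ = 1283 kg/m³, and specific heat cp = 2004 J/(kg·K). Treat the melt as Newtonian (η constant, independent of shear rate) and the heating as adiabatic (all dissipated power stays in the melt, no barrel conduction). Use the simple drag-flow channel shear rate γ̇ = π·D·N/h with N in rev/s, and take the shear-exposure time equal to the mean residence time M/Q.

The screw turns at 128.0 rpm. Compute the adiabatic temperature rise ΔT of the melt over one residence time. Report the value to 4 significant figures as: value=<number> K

value=145.2 K

Convert throughput: Q = 287.7 kg/h = 287.7/3600 = 0.0799167 kg/s
t_res = M / Q_s = 4.69 ÷ 0.0799167 = 58.6861 s
Convert to SI: D = 0.0322 m, h = 0.00491 m, N = 128.0/60 = 2.13333 rev/s
Shear rate: γ̇ = πDN/h = π·0.0322·2.13333/0.00491 = 43.9524 s⁻¹
ΔT = η·γ̇²·t_res/(ρ·cp) = [3292 × 43.9524² × 58.6861] / [1283 × 2004] = 145.157 K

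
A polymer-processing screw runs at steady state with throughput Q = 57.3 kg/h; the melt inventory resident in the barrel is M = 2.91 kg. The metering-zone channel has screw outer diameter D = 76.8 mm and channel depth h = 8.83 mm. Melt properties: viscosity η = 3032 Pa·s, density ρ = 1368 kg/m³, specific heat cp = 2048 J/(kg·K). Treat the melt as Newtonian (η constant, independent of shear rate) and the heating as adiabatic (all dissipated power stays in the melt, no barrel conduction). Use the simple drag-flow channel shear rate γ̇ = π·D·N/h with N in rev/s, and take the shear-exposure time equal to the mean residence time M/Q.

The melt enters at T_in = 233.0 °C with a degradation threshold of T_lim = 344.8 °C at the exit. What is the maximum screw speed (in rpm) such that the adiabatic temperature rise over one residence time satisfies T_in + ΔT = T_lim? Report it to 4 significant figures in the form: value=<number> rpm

Q_s = Q / 3600 = 57.3 / 3600 = 0.0159167 kg/s
t_res = M / Q_s = 2.91 / 0.0159167 = 182.827 s
Convert to metres: D = 0.0768 m, h = 0.00883 m
ΔT_a = T_lim − T_in = 344.8 − 233.0 = 111.8 K
γ̇_max² = ΔT_a·ρ·cp/(η·t_res) = 111.8·1368·2048/(3032·182.827) = 565.051 s⁻²
Take the square root: γ̇_max = √(565.051) = 23.7708 s⁻¹
N_max = γ̇_max h / (πD) = 23.7708·0.00883/(π·0.0768) = 0.869948 rev/s → ×60 = 52.1969 rpm

value=52.20 rpm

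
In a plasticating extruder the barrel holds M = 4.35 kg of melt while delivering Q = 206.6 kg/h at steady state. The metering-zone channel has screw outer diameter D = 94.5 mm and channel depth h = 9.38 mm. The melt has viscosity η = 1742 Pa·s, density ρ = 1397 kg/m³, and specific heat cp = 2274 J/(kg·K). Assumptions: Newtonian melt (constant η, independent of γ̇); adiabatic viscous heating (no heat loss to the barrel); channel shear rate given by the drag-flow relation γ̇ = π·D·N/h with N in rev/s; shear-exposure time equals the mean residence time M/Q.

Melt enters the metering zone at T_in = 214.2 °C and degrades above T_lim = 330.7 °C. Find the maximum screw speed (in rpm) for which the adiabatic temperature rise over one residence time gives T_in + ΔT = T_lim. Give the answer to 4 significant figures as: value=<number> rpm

Throughput in SI: Q_s = 206.6 kg/h ÷ 3600 s/h = 0.0573889 kg/s
t_res = M / Q_s = 4.35 / 0.0573889 = 75.7986 s
Geometry in SI: D = 94.5 mm → 0.0945 m, h = 9.38 mm → 0.00938 m
ΔT_a = T_lim − T_in = 330.7 °C − 214.2 °C = 116.5 K
Invert ΔT = ηγ̇²t_res/(ρcp) for γ̇: γ̇_max² = ΔT_a ρ cp / (η t_res) = 116.5·1397·2274 / (1742·75.7986) = 2802.87 s⁻²
γ̇_max = sqrt(2802.87) = 52.9422 s⁻¹
N_max = γ̇_max h / (πD) = 52.9422·0.00938/(π·0.0945) = 1.67272 rev/s → ×60 = 100.363 rpm

value=100.4 rpm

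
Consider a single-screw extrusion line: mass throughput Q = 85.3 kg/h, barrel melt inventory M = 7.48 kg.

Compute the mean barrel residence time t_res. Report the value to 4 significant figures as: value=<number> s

value=315.7 s

Convert throughput: Q = 85.3 kg/h = 85.3/3600 = 0.0236944 kg/s
Mean residence time: t_res = M/Q_s = 7.48 kg / 0.0236944 kg/s = 315.686 s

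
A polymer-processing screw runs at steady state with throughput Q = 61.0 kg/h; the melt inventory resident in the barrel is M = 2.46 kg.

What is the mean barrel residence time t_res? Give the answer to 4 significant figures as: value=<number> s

Q_s = Q / 3600 = 61.0 / 3600 = 0.0169444 kg/s
t_res = M / Q_s = 2.46 / 0.0169444 = 145.18 s

value=145.2 s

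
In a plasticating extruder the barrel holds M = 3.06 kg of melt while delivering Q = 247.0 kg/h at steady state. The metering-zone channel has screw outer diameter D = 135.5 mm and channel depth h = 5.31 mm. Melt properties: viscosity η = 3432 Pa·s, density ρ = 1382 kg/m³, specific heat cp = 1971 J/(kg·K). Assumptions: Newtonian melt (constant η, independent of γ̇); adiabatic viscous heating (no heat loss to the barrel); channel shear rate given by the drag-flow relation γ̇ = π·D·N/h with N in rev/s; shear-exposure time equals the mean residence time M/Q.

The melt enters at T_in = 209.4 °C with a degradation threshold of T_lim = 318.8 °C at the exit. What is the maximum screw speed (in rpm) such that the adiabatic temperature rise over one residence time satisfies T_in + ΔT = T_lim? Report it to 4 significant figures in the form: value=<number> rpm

value=33.02 rpm

Convert throughput: Q = 247.0 kg/h = 247.0/3600 = 0.0686111 kg/s
t_res = M / Q_s = 3.06 ÷ 0.0686111 = 44.5992 s
D = 135.5 mm = 0.1355 m;  h = 5.31 mm = 0.00531 m
ΔT_a = T_lim − T_in = 318.8 − 209.4 = 109.4 K
Invert ΔT = ηγ̇²t_res/(ρcp) for γ̇: γ̇_max² = ΔT_a ρ cp / (η t_res) = 109.4·1382·1971 / (3432·44.5992) = 1946.87 s⁻²
γ̇_max = sqrt(1946.87) = 44.1234 s⁻¹
N_max = γ̇_max h / (πD) = 44.1234·0.00531/(π·0.1355) = 0.550395 rev/s → ×60 = 33.0237 rpm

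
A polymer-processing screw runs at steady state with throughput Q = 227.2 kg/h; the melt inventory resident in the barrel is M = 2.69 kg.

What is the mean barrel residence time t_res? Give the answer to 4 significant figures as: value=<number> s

value=42.62 s

Convert throughput: Q = 227.2 kg/h = 227.2/3600 = 0.0631111 kg/s
Mean residence time: t_res = M/Q_s = 2.69 kg / 0.0631111 kg/s = 42.6232 s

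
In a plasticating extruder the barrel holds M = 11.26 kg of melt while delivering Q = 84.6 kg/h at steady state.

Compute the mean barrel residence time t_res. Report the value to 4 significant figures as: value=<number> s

Q_s = Q / 3600 = 84.6 / 3600 = 0.0235 kg/s
t_res = M / Q_s = 11.26 / 0.0235 = 479.149 s

value=479.1 s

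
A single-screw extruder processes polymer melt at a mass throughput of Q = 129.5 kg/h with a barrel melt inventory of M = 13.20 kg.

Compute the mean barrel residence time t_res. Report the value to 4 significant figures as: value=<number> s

value=366.9 s

Convert throughput: Q = 129.5 kg/h = 129.5/3600 = 0.0359722 kg/s
Mean residence time: t_res = M/Q_s = 13.20 kg / 0.0359722 kg/s = 366.95 s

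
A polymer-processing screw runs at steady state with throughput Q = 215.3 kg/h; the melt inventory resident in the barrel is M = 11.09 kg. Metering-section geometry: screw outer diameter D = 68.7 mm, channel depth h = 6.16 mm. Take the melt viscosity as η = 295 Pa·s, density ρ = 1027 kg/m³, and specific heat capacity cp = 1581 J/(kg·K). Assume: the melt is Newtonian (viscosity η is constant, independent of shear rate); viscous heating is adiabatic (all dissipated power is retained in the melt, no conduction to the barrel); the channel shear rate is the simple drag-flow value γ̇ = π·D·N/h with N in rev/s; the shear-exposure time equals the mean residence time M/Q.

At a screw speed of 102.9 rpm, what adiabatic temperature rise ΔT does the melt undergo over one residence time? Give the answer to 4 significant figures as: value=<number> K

Throughput in SI: Q_s = 215.3 kg/h ÷ 3600 s/h = 0.0598056 kg/s
Mean residence time: t_res = M/Q_s = 11.09 kg / 0.0598056 kg/s = 185.434 s
D = 68.7 mm = 0.0687 m;  h = 6.16 mm = 0.00616 m;  N = 102.9 rpm / 60 = 1.715 rev/s
γ̇ = π·D·N / h = π · 0.0687 · 1.715 / 0.00616 = 60.0883 s⁻¹
ΔT = η·γ̇²·t_res / (ρ·cp) = 295 · (60.0883)² · 185.434 / (1027 · 1581) = 121.644 K

value=121.6 K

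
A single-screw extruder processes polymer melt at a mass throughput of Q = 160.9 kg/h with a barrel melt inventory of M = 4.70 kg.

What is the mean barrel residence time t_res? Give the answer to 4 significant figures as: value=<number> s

value=105.2 s

Throughput in SI: Q_s = 160.9 kg/h ÷ 3600 s/h = 0.0446944 kg/s
t_res = M / Q_s = 4.70 ÷ 0.0446944 = 105.158 s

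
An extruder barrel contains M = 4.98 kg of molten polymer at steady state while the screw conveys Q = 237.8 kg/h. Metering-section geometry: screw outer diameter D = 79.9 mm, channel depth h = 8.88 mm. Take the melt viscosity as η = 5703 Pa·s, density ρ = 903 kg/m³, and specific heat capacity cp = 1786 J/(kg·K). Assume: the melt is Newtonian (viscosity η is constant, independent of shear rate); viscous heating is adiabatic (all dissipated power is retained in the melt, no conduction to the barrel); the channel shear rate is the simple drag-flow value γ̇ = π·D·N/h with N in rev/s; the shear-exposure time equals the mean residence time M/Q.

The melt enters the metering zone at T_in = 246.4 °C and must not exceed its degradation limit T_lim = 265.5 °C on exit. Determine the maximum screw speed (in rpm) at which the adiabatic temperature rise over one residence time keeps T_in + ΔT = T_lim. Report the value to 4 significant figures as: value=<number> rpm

value=17.97 rpm

Q_s = Q / 3600 = 237.8 / 3600 = 0.0660556 kg/s
Mean residence time: t_res = M/Q_s = 4.98 kg / 0.0660556 kg/s = 75.3911 s
Geometry in SI: D = 79.9 mm → 0.0799 m, h = 8.88 mm → 0.00888 m
ΔT_a = T_lim − T_in = 265.5 − 246.4 = 19.1 K
γ̇_max² = ΔT_a·ρ·cp / (η·t_res) = [19.1 × 903 × 1786] / [5703 × 75.3911] = 71.6439 s⁻²
Take the square root: γ̇_max = √(71.6439) = 8.46427 s⁻¹
N_max = γ̇_max h / (πD) = 8.46427·0.00888/(π·0.0799) = 0.299437 rev/s → ×60 = 17.9662 rpm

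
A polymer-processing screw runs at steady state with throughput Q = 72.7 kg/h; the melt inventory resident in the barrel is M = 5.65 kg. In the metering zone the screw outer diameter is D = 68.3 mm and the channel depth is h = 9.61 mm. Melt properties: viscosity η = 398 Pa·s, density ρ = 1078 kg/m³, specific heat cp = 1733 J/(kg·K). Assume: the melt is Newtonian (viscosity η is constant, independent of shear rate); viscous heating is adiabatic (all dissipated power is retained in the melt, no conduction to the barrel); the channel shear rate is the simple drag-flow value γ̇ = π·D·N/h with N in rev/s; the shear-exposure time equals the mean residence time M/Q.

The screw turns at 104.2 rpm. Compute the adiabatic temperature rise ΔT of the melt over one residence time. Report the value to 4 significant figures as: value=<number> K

value=89.62 K

Throughput in SI: Q_s = 72.7 kg/h ÷ 3600 s/h = 0.0201944 kg/s
t_res = M / Q_s = 5.65 ÷ 0.0201944 = 279.78 s
D = 68.3 mm = 0.0683 m;  h = 9.61 mm = 0.00961 m;  N = 104.2 rpm / 60 = 1.73667 rev/s
Shear rate: γ̇ = πDN/h = π·0.0683·1.73667/0.00961 = 38.7761 s⁻¹
Adiabatic rise: ΔT = η γ̇² t_res / (ρ cp) = 398·(38.7761)²·279.78 / (1078·1733) = 89.621 K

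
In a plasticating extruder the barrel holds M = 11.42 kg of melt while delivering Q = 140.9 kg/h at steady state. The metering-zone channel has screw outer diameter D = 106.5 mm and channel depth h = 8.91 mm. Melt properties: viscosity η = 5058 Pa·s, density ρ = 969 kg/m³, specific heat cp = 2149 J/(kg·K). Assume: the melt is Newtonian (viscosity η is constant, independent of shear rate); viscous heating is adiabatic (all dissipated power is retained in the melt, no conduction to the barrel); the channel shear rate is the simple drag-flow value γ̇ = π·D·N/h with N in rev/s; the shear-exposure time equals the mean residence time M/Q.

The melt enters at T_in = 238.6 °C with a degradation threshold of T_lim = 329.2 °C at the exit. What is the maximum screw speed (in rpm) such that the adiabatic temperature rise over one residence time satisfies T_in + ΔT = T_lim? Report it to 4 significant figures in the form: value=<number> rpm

value=18.07 rpm

Q_s = Q / 3600 = 140.9 / 3600 = 0.0391389 kg/s
t_res = M / Q_s = 11.42 ÷ 0.0391389 = 291.781 s
D = 106.5 mm = 0.1065 m;  h = 8.91 mm = 0.00891 m
Allowable rise: ΔT_a = T_lim − T_in = 329.2 − 238.6 = 90.6 K
γ̇_max² = ΔT_a·ρ·cp / (η·t_res) = [90.6 × 969 × 2149] / [5058 × 291.781] = 127.836 s⁻²
γ̇_max = √127.836 = 11.3064 s⁻¹
N_max = γ̇_max·h / (π·D) = 11.3064 · 0.00891 / (π · 0.1065) = 0.301095 rev/s = 18.0657 rpm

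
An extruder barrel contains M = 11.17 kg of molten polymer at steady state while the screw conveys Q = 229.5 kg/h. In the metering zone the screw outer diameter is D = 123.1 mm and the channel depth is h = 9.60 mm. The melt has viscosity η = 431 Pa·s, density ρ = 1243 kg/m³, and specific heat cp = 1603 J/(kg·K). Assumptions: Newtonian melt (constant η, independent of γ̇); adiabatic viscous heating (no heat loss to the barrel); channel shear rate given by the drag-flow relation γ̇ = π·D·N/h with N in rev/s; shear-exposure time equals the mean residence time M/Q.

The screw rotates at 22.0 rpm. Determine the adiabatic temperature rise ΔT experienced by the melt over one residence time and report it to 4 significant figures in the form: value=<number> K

Q_s = Q / 3600 = 229.5 / 3600 = 0.06375 kg/s
t_res = M / Q_s = 11.17 / 0.06375 = 175.216 s
Geometry in metres: D = 123.1 mm → 0.1231 m, h = 9.60 mm → 0.0096 m; screw speed N = 22.0 rpm = 0.366667 rev/s
Shear rate: γ̇ = πDN/h = π·0.1231·0.366667/0.0096 = 14.7709 s⁻¹
ΔT = η·γ̇²·t_res/(ρ·cp) = [431 × 14.7709² × 175.216] / [1243 × 1603] = 8.26917 K

value=8.269 K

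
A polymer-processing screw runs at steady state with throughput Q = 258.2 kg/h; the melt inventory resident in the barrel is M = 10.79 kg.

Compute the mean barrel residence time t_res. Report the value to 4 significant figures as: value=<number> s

Q_s = Q / 3600 = 258.2 / 3600 = 0.0717222 kg/s
Mean residence time: t_res = M/Q_s = 10.79 kg / 0.0717222 kg/s = 150.442 s

value=150.4 s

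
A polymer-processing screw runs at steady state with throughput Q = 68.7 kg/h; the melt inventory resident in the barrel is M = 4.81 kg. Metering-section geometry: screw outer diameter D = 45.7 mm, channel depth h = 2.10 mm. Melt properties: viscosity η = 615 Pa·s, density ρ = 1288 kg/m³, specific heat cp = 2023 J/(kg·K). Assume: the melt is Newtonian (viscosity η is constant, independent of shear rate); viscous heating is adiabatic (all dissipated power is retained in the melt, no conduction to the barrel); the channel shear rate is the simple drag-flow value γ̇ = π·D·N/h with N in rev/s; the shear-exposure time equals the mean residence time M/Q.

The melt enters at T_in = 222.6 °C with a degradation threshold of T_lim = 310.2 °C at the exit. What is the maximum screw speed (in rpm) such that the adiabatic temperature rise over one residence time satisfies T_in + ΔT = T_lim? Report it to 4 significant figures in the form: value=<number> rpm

Throughput in SI: Q_s = 68.7 kg/h ÷ 3600 s/h = 0.0190833 kg/s
t_res = M / Q_s = 4.81 / 0.0190833 = 252.052 s
Convert to metres: D = 0.0457 m, h = 0.0021 m
Allowable rise: ΔT_a = T_lim − T_in = 310.2 − 222.6 = 87.6 K
γ̇_max² = ΔT_a·ρ·cp/(η·t_res) = 87.6·1288·2023/(615·252.052) = 1472.48 s⁻²
Take the square root: γ̇_max = √(1472.48) = 38.3729 s⁻¹
N_max = γ̇_max·h / (π·D) = 38.3729 · 0.0021 / (π · 0.0457) = 0.561278 rev/s = 33.6767 rpm

value=33.68 rpm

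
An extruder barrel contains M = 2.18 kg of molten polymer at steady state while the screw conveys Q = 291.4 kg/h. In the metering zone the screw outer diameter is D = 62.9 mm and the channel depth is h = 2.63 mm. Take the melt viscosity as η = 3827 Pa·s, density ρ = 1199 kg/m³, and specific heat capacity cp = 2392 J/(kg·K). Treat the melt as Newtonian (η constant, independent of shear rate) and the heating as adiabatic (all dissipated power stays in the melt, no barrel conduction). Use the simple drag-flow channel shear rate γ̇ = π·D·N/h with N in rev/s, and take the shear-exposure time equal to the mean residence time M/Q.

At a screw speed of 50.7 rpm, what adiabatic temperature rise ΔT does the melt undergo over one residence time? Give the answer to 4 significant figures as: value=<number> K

value=144.9 K

Q_s = Q / 3600 = 291.4 / 3600 = 0.0809444 kg/s
Mean residence time: t_res = M/Q_s = 2.18 kg / 0.0809444 kg/s = 26.9321 s
Geometry in metres: D = 62.9 mm → 0.0629 m, h = 2.63 mm → 0.00263 m; screw speed N = 50.7 rpm = 0.845 rev/s
γ̇ = π·D·N / h = π · 0.0629 · 0.845 / 0.00263 = 63.4894 s⁻¹
ΔT = η·γ̇²·t_res / (ρ·cp) = 3827 · (63.4894)² · 26.9321 / (1199 · 2392) = 144.861 K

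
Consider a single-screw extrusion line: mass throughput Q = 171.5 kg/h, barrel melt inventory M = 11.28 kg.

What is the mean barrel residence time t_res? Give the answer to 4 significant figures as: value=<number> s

value=236.8 s

Q_s = Q / 3600 = 171.5 / 3600 = 0.0476389 kg/s
Mean residence time: t_res = M/Q_s = 11.28 kg / 0.0476389 kg/s = 236.781 s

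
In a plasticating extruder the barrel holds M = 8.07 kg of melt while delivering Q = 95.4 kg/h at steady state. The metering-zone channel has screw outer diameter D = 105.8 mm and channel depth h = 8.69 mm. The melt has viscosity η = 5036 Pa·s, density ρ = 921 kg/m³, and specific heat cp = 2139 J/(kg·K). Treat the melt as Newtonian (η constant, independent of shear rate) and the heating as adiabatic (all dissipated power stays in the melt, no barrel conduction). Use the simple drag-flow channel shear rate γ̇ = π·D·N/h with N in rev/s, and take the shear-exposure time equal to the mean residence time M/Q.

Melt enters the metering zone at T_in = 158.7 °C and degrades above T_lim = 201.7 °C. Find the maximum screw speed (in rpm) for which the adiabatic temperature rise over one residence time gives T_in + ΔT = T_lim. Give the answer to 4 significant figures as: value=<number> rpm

Q_s = Q / 3600 = 95.4 / 3600 = 0.0265 kg/s
Mean residence time: t_res = M/Q_s = 8.07 kg / 0.0265 kg/s = 304.528 s
Geometry in SI: D = 105.8 mm → 0.1058 m, h = 8.69 mm → 0.00869 m
ΔT_a = T_lim − T_in = 201.7 − 158.7 = 43 K
γ̇_max² = ΔT_a·ρ·cp/(η·t_res) = 43·921·2139/(5036·304.528) = 55.2364 s⁻²
γ̇_max = √55.2364 = 7.43212 s⁻¹
N_max = γ̇_max·h / (π·D) = 7.43212 · 0.00869 / (π · 0.1058) = 0.194311 rev/s = 11.6586 rpm

value=11.66 rpm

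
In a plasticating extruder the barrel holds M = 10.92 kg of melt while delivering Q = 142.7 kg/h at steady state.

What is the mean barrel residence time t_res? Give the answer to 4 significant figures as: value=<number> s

Throughput in SI: Q_s = 142.7 kg/h ÷ 3600 s/h = 0.0396389 kg/s
t_res = M / Q_s = 10.92 / 0.0396389 = 275.487 s

value=275.5 s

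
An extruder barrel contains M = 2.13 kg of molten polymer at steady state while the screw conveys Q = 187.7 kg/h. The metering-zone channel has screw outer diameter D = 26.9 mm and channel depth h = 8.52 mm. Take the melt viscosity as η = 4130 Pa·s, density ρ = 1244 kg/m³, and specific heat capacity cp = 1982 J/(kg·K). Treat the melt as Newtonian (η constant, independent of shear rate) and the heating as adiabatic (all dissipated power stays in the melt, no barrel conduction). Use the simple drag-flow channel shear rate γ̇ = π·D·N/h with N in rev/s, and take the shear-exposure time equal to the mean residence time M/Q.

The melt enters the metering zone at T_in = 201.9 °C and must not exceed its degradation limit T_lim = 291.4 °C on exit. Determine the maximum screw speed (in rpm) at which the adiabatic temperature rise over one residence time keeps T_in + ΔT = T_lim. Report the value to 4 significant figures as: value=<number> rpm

value=218.8 rpm

Throughput in SI: Q_s = 187.7 kg/h ÷ 3600 s/h = 0.0521389 kg/s
t_res = M / Q_s = 2.13 ÷ 0.0521389 = 40.8524 s
D = 26.9 mm = 0.0269 m;  h = 8.52 mm = 0.00852 m
Allowable rise: ΔT_a = T_lim − T_in = 291.4 − 201.9 = 89.5 K
γ̇_max² = ΔT_a·ρ·cp / (η·t_res) = [89.5 × 1244 × 1982] / [4130 × 40.8524] = 1307.91 s⁻²
γ̇_max = sqrt(1307.91) = 36.1651 s⁻¹
N_max = γ̇_max h / (πD) = 36.1651·0.00852/(π·0.0269) = 3.64609 rev/s → ×60 = 218.765 rpm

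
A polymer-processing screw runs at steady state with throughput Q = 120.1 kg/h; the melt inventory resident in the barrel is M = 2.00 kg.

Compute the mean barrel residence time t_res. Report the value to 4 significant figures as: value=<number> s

Convert throughput: Q = 120.1 kg/h = 120.1/3600 = 0.0333611 kg/s
t_res = M / Q_s = 2.00 ÷ 0.0333611 = 59.95 s

value=59.95 s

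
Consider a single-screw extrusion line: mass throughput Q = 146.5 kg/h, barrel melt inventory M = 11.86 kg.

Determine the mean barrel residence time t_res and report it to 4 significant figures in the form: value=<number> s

Convert throughput: Q = 146.5 kg/h = 146.5/3600 = 0.0406944 kg/s
t_res = M / Q_s = 11.86 / 0.0406944 = 291.44 s

value=291.4 s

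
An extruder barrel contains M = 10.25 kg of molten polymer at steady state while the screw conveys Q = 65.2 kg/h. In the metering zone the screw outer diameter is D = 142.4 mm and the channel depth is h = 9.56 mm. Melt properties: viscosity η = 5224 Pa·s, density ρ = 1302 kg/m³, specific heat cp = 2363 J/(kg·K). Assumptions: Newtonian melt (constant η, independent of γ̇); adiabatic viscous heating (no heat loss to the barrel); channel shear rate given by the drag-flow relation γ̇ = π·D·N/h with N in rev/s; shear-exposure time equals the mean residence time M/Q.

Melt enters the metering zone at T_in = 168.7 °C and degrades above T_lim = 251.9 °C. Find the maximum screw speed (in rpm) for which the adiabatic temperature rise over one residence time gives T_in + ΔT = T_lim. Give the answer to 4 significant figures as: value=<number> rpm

Q_s = Q / 3600 = 65.2 / 3600 = 0.0181111 kg/s
t_res = M / Q_s = 10.25 ÷ 0.0181111 = 565.951 s
Geometry in SI: D = 142.4 mm → 0.1424 m, h = 9.56 mm → 0.00956 m
Allowable rise: ΔT_a = T_lim − T_in = 251.9 − 168.7 = 83.2 K
γ̇_max² = ΔT_a·ρ·cp / (η·t_res) = [83.2 × 1302 × 2363] / [5224 × 565.951] = 86.5797 s⁻²
γ̇_max = √86.5797 = 9.30482 s⁻¹
Solve γ̇ = πDN/h for N: N_max = γ̇_max·h/(π·D) = 9.30482 × 0.00956 / (π × 0.1424) = 0.198841 rev/s = 11.9305 rpm

value=11.93 rpm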